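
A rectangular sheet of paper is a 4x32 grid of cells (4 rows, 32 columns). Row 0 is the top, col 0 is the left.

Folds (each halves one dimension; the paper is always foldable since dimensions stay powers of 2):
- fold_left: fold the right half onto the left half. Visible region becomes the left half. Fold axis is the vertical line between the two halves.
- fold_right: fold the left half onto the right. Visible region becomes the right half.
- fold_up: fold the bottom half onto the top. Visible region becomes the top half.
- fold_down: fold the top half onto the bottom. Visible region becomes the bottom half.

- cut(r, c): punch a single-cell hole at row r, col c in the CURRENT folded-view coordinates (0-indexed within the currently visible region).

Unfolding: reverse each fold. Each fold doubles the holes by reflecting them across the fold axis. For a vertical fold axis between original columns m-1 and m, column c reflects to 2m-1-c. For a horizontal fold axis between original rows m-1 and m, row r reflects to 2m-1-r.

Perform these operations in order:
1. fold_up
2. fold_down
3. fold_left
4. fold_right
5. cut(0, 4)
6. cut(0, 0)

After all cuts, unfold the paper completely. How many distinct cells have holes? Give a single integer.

Answer: 32

Derivation:
Op 1 fold_up: fold axis h@2; visible region now rows[0,2) x cols[0,32) = 2x32
Op 2 fold_down: fold axis h@1; visible region now rows[1,2) x cols[0,32) = 1x32
Op 3 fold_left: fold axis v@16; visible region now rows[1,2) x cols[0,16) = 1x16
Op 4 fold_right: fold axis v@8; visible region now rows[1,2) x cols[8,16) = 1x8
Op 5 cut(0, 4): punch at orig (1,12); cuts so far [(1, 12)]; region rows[1,2) x cols[8,16) = 1x8
Op 6 cut(0, 0): punch at orig (1,8); cuts so far [(1, 8), (1, 12)]; region rows[1,2) x cols[8,16) = 1x8
Unfold 1 (reflect across v@8): 4 holes -> [(1, 3), (1, 7), (1, 8), (1, 12)]
Unfold 2 (reflect across v@16): 8 holes -> [(1, 3), (1, 7), (1, 8), (1, 12), (1, 19), (1, 23), (1, 24), (1, 28)]
Unfold 3 (reflect across h@1): 16 holes -> [(0, 3), (0, 7), (0, 8), (0, 12), (0, 19), (0, 23), (0, 24), (0, 28), (1, 3), (1, 7), (1, 8), (1, 12), (1, 19), (1, 23), (1, 24), (1, 28)]
Unfold 4 (reflect across h@2): 32 holes -> [(0, 3), (0, 7), (0, 8), (0, 12), (0, 19), (0, 23), (0, 24), (0, 28), (1, 3), (1, 7), (1, 8), (1, 12), (1, 19), (1, 23), (1, 24), (1, 28), (2, 3), (2, 7), (2, 8), (2, 12), (2, 19), (2, 23), (2, 24), (2, 28), (3, 3), (3, 7), (3, 8), (3, 12), (3, 19), (3, 23), (3, 24), (3, 28)]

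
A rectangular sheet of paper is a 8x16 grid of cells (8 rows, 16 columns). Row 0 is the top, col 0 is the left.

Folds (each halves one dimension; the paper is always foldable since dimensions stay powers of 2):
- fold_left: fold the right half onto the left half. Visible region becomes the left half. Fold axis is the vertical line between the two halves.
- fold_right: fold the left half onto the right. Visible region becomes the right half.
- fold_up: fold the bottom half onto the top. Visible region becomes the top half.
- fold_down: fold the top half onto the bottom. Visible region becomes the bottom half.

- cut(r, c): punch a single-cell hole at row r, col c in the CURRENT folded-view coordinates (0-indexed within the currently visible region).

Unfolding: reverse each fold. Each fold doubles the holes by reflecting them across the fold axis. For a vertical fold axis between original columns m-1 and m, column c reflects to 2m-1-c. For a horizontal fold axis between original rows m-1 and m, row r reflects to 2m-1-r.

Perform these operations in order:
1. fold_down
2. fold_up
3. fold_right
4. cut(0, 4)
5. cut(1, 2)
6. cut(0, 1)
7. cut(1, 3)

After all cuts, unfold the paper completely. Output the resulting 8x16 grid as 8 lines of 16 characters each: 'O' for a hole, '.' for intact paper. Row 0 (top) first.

Op 1 fold_down: fold axis h@4; visible region now rows[4,8) x cols[0,16) = 4x16
Op 2 fold_up: fold axis h@6; visible region now rows[4,6) x cols[0,16) = 2x16
Op 3 fold_right: fold axis v@8; visible region now rows[4,6) x cols[8,16) = 2x8
Op 4 cut(0, 4): punch at orig (4,12); cuts so far [(4, 12)]; region rows[4,6) x cols[8,16) = 2x8
Op 5 cut(1, 2): punch at orig (5,10); cuts so far [(4, 12), (5, 10)]; region rows[4,6) x cols[8,16) = 2x8
Op 6 cut(0, 1): punch at orig (4,9); cuts so far [(4, 9), (4, 12), (5, 10)]; region rows[4,6) x cols[8,16) = 2x8
Op 7 cut(1, 3): punch at orig (5,11); cuts so far [(4, 9), (4, 12), (5, 10), (5, 11)]; region rows[4,6) x cols[8,16) = 2x8
Unfold 1 (reflect across v@8): 8 holes -> [(4, 3), (4, 6), (4, 9), (4, 12), (5, 4), (5, 5), (5, 10), (5, 11)]
Unfold 2 (reflect across h@6): 16 holes -> [(4, 3), (4, 6), (4, 9), (4, 12), (5, 4), (5, 5), (5, 10), (5, 11), (6, 4), (6, 5), (6, 10), (6, 11), (7, 3), (7, 6), (7, 9), (7, 12)]
Unfold 3 (reflect across h@4): 32 holes -> [(0, 3), (0, 6), (0, 9), (0, 12), (1, 4), (1, 5), (1, 10), (1, 11), (2, 4), (2, 5), (2, 10), (2, 11), (3, 3), (3, 6), (3, 9), (3, 12), (4, 3), (4, 6), (4, 9), (4, 12), (5, 4), (5, 5), (5, 10), (5, 11), (6, 4), (6, 5), (6, 10), (6, 11), (7, 3), (7, 6), (7, 9), (7, 12)]

Answer: ...O..O..O..O...
....OO....OO....
....OO....OO....
...O..O..O..O...
...O..O..O..O...
....OO....OO....
....OO....OO....
...O..O..O..O...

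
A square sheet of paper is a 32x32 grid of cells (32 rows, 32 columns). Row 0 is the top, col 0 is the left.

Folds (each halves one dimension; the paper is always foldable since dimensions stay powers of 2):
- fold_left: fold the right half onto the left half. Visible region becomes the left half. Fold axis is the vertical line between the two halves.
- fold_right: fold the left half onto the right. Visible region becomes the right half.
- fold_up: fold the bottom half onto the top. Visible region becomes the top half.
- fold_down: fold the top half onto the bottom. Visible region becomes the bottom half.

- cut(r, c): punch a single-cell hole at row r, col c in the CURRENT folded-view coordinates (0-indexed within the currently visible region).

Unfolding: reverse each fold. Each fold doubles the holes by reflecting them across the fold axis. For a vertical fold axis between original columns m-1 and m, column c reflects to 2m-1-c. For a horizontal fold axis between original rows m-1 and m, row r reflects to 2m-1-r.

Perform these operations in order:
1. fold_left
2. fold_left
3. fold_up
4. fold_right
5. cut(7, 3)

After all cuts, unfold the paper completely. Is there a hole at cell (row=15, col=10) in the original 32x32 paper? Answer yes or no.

Op 1 fold_left: fold axis v@16; visible region now rows[0,32) x cols[0,16) = 32x16
Op 2 fold_left: fold axis v@8; visible region now rows[0,32) x cols[0,8) = 32x8
Op 3 fold_up: fold axis h@16; visible region now rows[0,16) x cols[0,8) = 16x8
Op 4 fold_right: fold axis v@4; visible region now rows[0,16) x cols[4,8) = 16x4
Op 5 cut(7, 3): punch at orig (7,7); cuts so far [(7, 7)]; region rows[0,16) x cols[4,8) = 16x4
Unfold 1 (reflect across v@4): 2 holes -> [(7, 0), (7, 7)]
Unfold 2 (reflect across h@16): 4 holes -> [(7, 0), (7, 7), (24, 0), (24, 7)]
Unfold 3 (reflect across v@8): 8 holes -> [(7, 0), (7, 7), (7, 8), (7, 15), (24, 0), (24, 7), (24, 8), (24, 15)]
Unfold 4 (reflect across v@16): 16 holes -> [(7, 0), (7, 7), (7, 8), (7, 15), (7, 16), (7, 23), (7, 24), (7, 31), (24, 0), (24, 7), (24, 8), (24, 15), (24, 16), (24, 23), (24, 24), (24, 31)]
Holes: [(7, 0), (7, 7), (7, 8), (7, 15), (7, 16), (7, 23), (7, 24), (7, 31), (24, 0), (24, 7), (24, 8), (24, 15), (24, 16), (24, 23), (24, 24), (24, 31)]

Answer: no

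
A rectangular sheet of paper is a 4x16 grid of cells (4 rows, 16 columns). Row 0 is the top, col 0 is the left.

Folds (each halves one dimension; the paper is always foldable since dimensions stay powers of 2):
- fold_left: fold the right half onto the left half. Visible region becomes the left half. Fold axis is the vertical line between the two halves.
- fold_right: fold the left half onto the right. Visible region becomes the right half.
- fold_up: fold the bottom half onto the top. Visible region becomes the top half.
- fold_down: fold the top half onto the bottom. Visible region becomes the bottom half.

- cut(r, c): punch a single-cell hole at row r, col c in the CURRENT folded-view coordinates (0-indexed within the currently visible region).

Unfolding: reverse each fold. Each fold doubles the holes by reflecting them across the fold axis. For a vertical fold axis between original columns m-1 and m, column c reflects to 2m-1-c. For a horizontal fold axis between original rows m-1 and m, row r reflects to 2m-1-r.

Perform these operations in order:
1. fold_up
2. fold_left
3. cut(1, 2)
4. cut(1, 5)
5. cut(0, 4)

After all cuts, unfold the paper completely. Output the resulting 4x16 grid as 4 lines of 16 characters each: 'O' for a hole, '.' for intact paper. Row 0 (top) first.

Answer: ....O......O....
..O..O....O..O..
..O..O....O..O..
....O......O....

Derivation:
Op 1 fold_up: fold axis h@2; visible region now rows[0,2) x cols[0,16) = 2x16
Op 2 fold_left: fold axis v@8; visible region now rows[0,2) x cols[0,8) = 2x8
Op 3 cut(1, 2): punch at orig (1,2); cuts so far [(1, 2)]; region rows[0,2) x cols[0,8) = 2x8
Op 4 cut(1, 5): punch at orig (1,5); cuts so far [(1, 2), (1, 5)]; region rows[0,2) x cols[0,8) = 2x8
Op 5 cut(0, 4): punch at orig (0,4); cuts so far [(0, 4), (1, 2), (1, 5)]; region rows[0,2) x cols[0,8) = 2x8
Unfold 1 (reflect across v@8): 6 holes -> [(0, 4), (0, 11), (1, 2), (1, 5), (1, 10), (1, 13)]
Unfold 2 (reflect across h@2): 12 holes -> [(0, 4), (0, 11), (1, 2), (1, 5), (1, 10), (1, 13), (2, 2), (2, 5), (2, 10), (2, 13), (3, 4), (3, 11)]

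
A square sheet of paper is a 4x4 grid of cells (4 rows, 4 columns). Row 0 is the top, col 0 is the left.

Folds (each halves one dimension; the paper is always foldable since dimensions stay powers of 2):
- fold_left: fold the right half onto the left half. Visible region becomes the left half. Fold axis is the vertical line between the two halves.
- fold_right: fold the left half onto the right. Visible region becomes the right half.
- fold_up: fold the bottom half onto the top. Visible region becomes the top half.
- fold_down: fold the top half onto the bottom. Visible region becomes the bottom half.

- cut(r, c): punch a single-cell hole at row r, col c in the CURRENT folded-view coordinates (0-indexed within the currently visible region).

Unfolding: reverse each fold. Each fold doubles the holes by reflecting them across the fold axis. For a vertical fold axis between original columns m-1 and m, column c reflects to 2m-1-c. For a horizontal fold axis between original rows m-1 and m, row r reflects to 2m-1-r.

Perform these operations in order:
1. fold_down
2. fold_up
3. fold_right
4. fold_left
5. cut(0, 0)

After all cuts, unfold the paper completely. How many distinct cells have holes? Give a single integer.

Op 1 fold_down: fold axis h@2; visible region now rows[2,4) x cols[0,4) = 2x4
Op 2 fold_up: fold axis h@3; visible region now rows[2,3) x cols[0,4) = 1x4
Op 3 fold_right: fold axis v@2; visible region now rows[2,3) x cols[2,4) = 1x2
Op 4 fold_left: fold axis v@3; visible region now rows[2,3) x cols[2,3) = 1x1
Op 5 cut(0, 0): punch at orig (2,2); cuts so far [(2, 2)]; region rows[2,3) x cols[2,3) = 1x1
Unfold 1 (reflect across v@3): 2 holes -> [(2, 2), (2, 3)]
Unfold 2 (reflect across v@2): 4 holes -> [(2, 0), (2, 1), (2, 2), (2, 3)]
Unfold 3 (reflect across h@3): 8 holes -> [(2, 0), (2, 1), (2, 2), (2, 3), (3, 0), (3, 1), (3, 2), (3, 3)]
Unfold 4 (reflect across h@2): 16 holes -> [(0, 0), (0, 1), (0, 2), (0, 3), (1, 0), (1, 1), (1, 2), (1, 3), (2, 0), (2, 1), (2, 2), (2, 3), (3, 0), (3, 1), (3, 2), (3, 3)]

Answer: 16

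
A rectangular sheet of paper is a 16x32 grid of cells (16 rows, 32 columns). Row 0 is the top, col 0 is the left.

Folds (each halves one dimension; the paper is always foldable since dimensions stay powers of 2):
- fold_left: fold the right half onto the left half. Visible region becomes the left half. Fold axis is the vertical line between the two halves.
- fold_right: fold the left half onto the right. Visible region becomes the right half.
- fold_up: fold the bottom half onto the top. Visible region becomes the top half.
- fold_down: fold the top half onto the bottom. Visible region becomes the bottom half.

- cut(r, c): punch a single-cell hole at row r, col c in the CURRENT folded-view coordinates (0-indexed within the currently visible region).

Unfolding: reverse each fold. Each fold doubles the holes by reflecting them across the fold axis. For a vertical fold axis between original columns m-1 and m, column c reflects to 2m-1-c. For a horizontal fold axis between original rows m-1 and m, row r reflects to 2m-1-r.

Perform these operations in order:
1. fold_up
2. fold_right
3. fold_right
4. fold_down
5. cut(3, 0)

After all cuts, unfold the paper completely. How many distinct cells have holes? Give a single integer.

Answer: 16

Derivation:
Op 1 fold_up: fold axis h@8; visible region now rows[0,8) x cols[0,32) = 8x32
Op 2 fold_right: fold axis v@16; visible region now rows[0,8) x cols[16,32) = 8x16
Op 3 fold_right: fold axis v@24; visible region now rows[0,8) x cols[24,32) = 8x8
Op 4 fold_down: fold axis h@4; visible region now rows[4,8) x cols[24,32) = 4x8
Op 5 cut(3, 0): punch at orig (7,24); cuts so far [(7, 24)]; region rows[4,8) x cols[24,32) = 4x8
Unfold 1 (reflect across h@4): 2 holes -> [(0, 24), (7, 24)]
Unfold 2 (reflect across v@24): 4 holes -> [(0, 23), (0, 24), (7, 23), (7, 24)]
Unfold 3 (reflect across v@16): 8 holes -> [(0, 7), (0, 8), (0, 23), (0, 24), (7, 7), (7, 8), (7, 23), (7, 24)]
Unfold 4 (reflect across h@8): 16 holes -> [(0, 7), (0, 8), (0, 23), (0, 24), (7, 7), (7, 8), (7, 23), (7, 24), (8, 7), (8, 8), (8, 23), (8, 24), (15, 7), (15, 8), (15, 23), (15, 24)]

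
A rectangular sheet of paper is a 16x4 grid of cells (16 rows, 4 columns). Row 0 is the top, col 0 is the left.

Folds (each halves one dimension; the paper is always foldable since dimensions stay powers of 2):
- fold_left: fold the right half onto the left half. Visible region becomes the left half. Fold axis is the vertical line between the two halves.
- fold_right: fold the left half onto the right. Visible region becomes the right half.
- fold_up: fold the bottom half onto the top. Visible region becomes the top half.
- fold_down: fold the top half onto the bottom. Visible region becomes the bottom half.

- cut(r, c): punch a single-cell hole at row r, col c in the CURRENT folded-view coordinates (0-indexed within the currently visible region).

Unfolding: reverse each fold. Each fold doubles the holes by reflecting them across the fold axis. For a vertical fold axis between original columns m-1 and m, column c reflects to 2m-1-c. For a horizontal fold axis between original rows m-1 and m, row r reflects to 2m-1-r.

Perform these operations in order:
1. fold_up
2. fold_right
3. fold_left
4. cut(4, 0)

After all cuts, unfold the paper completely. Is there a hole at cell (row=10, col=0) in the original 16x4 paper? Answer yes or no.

Answer: no

Derivation:
Op 1 fold_up: fold axis h@8; visible region now rows[0,8) x cols[0,4) = 8x4
Op 2 fold_right: fold axis v@2; visible region now rows[0,8) x cols[2,4) = 8x2
Op 3 fold_left: fold axis v@3; visible region now rows[0,8) x cols[2,3) = 8x1
Op 4 cut(4, 0): punch at orig (4,2); cuts so far [(4, 2)]; region rows[0,8) x cols[2,3) = 8x1
Unfold 1 (reflect across v@3): 2 holes -> [(4, 2), (4, 3)]
Unfold 2 (reflect across v@2): 4 holes -> [(4, 0), (4, 1), (4, 2), (4, 3)]
Unfold 3 (reflect across h@8): 8 holes -> [(4, 0), (4, 1), (4, 2), (4, 3), (11, 0), (11, 1), (11, 2), (11, 3)]
Holes: [(4, 0), (4, 1), (4, 2), (4, 3), (11, 0), (11, 1), (11, 2), (11, 3)]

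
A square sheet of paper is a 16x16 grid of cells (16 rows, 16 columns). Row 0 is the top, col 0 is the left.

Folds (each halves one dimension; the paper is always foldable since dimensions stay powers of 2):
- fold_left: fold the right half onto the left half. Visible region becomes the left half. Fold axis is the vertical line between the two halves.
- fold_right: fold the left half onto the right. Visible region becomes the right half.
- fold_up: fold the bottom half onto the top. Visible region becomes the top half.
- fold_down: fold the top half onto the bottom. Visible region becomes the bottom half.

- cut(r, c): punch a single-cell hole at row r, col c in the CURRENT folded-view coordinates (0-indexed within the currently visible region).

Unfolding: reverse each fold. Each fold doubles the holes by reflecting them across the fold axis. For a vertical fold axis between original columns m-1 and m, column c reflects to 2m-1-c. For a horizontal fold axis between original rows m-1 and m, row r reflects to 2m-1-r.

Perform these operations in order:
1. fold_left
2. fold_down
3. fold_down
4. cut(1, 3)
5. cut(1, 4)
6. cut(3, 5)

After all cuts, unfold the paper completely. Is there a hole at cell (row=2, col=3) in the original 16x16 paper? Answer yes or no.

Op 1 fold_left: fold axis v@8; visible region now rows[0,16) x cols[0,8) = 16x8
Op 2 fold_down: fold axis h@8; visible region now rows[8,16) x cols[0,8) = 8x8
Op 3 fold_down: fold axis h@12; visible region now rows[12,16) x cols[0,8) = 4x8
Op 4 cut(1, 3): punch at orig (13,3); cuts so far [(13, 3)]; region rows[12,16) x cols[0,8) = 4x8
Op 5 cut(1, 4): punch at orig (13,4); cuts so far [(13, 3), (13, 4)]; region rows[12,16) x cols[0,8) = 4x8
Op 6 cut(3, 5): punch at orig (15,5); cuts so far [(13, 3), (13, 4), (15, 5)]; region rows[12,16) x cols[0,8) = 4x8
Unfold 1 (reflect across h@12): 6 holes -> [(8, 5), (10, 3), (10, 4), (13, 3), (13, 4), (15, 5)]
Unfold 2 (reflect across h@8): 12 holes -> [(0, 5), (2, 3), (2, 4), (5, 3), (5, 4), (7, 5), (8, 5), (10, 3), (10, 4), (13, 3), (13, 4), (15, 5)]
Unfold 3 (reflect across v@8): 24 holes -> [(0, 5), (0, 10), (2, 3), (2, 4), (2, 11), (2, 12), (5, 3), (5, 4), (5, 11), (5, 12), (7, 5), (7, 10), (8, 5), (8, 10), (10, 3), (10, 4), (10, 11), (10, 12), (13, 3), (13, 4), (13, 11), (13, 12), (15, 5), (15, 10)]
Holes: [(0, 5), (0, 10), (2, 3), (2, 4), (2, 11), (2, 12), (5, 3), (5, 4), (5, 11), (5, 12), (7, 5), (7, 10), (8, 5), (8, 10), (10, 3), (10, 4), (10, 11), (10, 12), (13, 3), (13, 4), (13, 11), (13, 12), (15, 5), (15, 10)]

Answer: yes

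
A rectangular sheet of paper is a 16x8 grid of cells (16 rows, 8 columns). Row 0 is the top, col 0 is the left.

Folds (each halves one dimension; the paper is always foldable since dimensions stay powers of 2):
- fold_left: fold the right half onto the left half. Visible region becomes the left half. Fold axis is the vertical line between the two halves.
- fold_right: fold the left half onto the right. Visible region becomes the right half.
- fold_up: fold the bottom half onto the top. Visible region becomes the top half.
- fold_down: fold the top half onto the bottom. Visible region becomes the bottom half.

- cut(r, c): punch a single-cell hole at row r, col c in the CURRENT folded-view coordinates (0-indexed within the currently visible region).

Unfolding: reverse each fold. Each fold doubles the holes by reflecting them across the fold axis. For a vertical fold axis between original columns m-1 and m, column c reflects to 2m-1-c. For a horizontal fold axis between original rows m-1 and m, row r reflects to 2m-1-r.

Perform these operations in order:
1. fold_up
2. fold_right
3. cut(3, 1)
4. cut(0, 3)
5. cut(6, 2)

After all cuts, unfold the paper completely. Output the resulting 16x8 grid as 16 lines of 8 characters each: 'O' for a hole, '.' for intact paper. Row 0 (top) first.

Op 1 fold_up: fold axis h@8; visible region now rows[0,8) x cols[0,8) = 8x8
Op 2 fold_right: fold axis v@4; visible region now rows[0,8) x cols[4,8) = 8x4
Op 3 cut(3, 1): punch at orig (3,5); cuts so far [(3, 5)]; region rows[0,8) x cols[4,8) = 8x4
Op 4 cut(0, 3): punch at orig (0,7); cuts so far [(0, 7), (3, 5)]; region rows[0,8) x cols[4,8) = 8x4
Op 5 cut(6, 2): punch at orig (6,6); cuts so far [(0, 7), (3, 5), (6, 6)]; region rows[0,8) x cols[4,8) = 8x4
Unfold 1 (reflect across v@4): 6 holes -> [(0, 0), (0, 7), (3, 2), (3, 5), (6, 1), (6, 6)]
Unfold 2 (reflect across h@8): 12 holes -> [(0, 0), (0, 7), (3, 2), (3, 5), (6, 1), (6, 6), (9, 1), (9, 6), (12, 2), (12, 5), (15, 0), (15, 7)]

Answer: O......O
........
........
..O..O..
........
........
.O....O.
........
........
.O....O.
........
........
..O..O..
........
........
O......O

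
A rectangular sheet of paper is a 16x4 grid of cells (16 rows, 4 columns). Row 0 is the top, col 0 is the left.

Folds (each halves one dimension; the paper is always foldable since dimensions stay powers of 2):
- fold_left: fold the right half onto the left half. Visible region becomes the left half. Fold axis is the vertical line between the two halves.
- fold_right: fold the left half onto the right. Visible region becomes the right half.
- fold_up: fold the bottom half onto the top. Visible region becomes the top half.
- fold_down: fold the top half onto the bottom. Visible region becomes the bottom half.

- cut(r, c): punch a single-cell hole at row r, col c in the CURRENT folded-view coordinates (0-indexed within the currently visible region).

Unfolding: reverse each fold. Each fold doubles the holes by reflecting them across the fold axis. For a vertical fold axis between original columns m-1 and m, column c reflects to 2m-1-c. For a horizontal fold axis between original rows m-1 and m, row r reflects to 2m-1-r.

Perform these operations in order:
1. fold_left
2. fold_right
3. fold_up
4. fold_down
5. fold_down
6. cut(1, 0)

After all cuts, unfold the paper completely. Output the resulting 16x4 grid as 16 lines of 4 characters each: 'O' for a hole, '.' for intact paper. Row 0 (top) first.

Answer: OOOO
....
....
OOOO
OOOO
....
....
OOOO
OOOO
....
....
OOOO
OOOO
....
....
OOOO

Derivation:
Op 1 fold_left: fold axis v@2; visible region now rows[0,16) x cols[0,2) = 16x2
Op 2 fold_right: fold axis v@1; visible region now rows[0,16) x cols[1,2) = 16x1
Op 3 fold_up: fold axis h@8; visible region now rows[0,8) x cols[1,2) = 8x1
Op 4 fold_down: fold axis h@4; visible region now rows[4,8) x cols[1,2) = 4x1
Op 5 fold_down: fold axis h@6; visible region now rows[6,8) x cols[1,2) = 2x1
Op 6 cut(1, 0): punch at orig (7,1); cuts so far [(7, 1)]; region rows[6,8) x cols[1,2) = 2x1
Unfold 1 (reflect across h@6): 2 holes -> [(4, 1), (7, 1)]
Unfold 2 (reflect across h@4): 4 holes -> [(0, 1), (3, 1), (4, 1), (7, 1)]
Unfold 3 (reflect across h@8): 8 holes -> [(0, 1), (3, 1), (4, 1), (7, 1), (8, 1), (11, 1), (12, 1), (15, 1)]
Unfold 4 (reflect across v@1): 16 holes -> [(0, 0), (0, 1), (3, 0), (3, 1), (4, 0), (4, 1), (7, 0), (7, 1), (8, 0), (8, 1), (11, 0), (11, 1), (12, 0), (12, 1), (15, 0), (15, 1)]
Unfold 5 (reflect across v@2): 32 holes -> [(0, 0), (0, 1), (0, 2), (0, 3), (3, 0), (3, 1), (3, 2), (3, 3), (4, 0), (4, 1), (4, 2), (4, 3), (7, 0), (7, 1), (7, 2), (7, 3), (8, 0), (8, 1), (8, 2), (8, 3), (11, 0), (11, 1), (11, 2), (11, 3), (12, 0), (12, 1), (12, 2), (12, 3), (15, 0), (15, 1), (15, 2), (15, 3)]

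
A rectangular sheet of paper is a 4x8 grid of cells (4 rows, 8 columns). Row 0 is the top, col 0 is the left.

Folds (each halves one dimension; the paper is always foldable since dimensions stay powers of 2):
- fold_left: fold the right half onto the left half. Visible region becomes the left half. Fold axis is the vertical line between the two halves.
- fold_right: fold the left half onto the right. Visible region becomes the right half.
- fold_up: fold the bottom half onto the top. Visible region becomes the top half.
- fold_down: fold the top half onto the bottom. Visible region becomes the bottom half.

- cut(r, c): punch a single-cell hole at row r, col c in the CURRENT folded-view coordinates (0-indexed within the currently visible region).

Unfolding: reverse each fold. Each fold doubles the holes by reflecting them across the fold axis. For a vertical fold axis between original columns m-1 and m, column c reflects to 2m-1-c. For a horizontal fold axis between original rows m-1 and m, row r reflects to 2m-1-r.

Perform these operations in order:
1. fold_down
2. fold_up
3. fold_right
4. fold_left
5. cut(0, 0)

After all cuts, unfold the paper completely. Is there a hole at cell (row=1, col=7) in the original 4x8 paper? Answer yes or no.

Answer: yes

Derivation:
Op 1 fold_down: fold axis h@2; visible region now rows[2,4) x cols[0,8) = 2x8
Op 2 fold_up: fold axis h@3; visible region now rows[2,3) x cols[0,8) = 1x8
Op 3 fold_right: fold axis v@4; visible region now rows[2,3) x cols[4,8) = 1x4
Op 4 fold_left: fold axis v@6; visible region now rows[2,3) x cols[4,6) = 1x2
Op 5 cut(0, 0): punch at orig (2,4); cuts so far [(2, 4)]; region rows[2,3) x cols[4,6) = 1x2
Unfold 1 (reflect across v@6): 2 holes -> [(2, 4), (2, 7)]
Unfold 2 (reflect across v@4): 4 holes -> [(2, 0), (2, 3), (2, 4), (2, 7)]
Unfold 3 (reflect across h@3): 8 holes -> [(2, 0), (2, 3), (2, 4), (2, 7), (3, 0), (3, 3), (3, 4), (3, 7)]
Unfold 4 (reflect across h@2): 16 holes -> [(0, 0), (0, 3), (0, 4), (0, 7), (1, 0), (1, 3), (1, 4), (1, 7), (2, 0), (2, 3), (2, 4), (2, 7), (3, 0), (3, 3), (3, 4), (3, 7)]
Holes: [(0, 0), (0, 3), (0, 4), (0, 7), (1, 0), (1, 3), (1, 4), (1, 7), (2, 0), (2, 3), (2, 4), (2, 7), (3, 0), (3, 3), (3, 4), (3, 7)]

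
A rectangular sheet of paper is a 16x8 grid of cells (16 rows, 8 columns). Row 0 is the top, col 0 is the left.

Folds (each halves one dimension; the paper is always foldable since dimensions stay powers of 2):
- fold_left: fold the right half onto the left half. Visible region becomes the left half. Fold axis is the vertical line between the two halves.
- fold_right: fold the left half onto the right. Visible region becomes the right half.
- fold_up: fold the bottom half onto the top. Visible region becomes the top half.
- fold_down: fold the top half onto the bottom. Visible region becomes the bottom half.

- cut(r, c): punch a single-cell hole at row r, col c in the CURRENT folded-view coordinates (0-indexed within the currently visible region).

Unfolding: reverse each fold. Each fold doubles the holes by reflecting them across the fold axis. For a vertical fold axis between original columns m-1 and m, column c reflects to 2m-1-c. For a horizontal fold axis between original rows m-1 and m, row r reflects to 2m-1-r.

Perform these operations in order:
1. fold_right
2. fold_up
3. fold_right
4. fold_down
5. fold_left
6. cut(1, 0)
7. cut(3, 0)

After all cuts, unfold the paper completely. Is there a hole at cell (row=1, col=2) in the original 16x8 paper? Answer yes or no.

Answer: no

Derivation:
Op 1 fold_right: fold axis v@4; visible region now rows[0,16) x cols[4,8) = 16x4
Op 2 fold_up: fold axis h@8; visible region now rows[0,8) x cols[4,8) = 8x4
Op 3 fold_right: fold axis v@6; visible region now rows[0,8) x cols[6,8) = 8x2
Op 4 fold_down: fold axis h@4; visible region now rows[4,8) x cols[6,8) = 4x2
Op 5 fold_left: fold axis v@7; visible region now rows[4,8) x cols[6,7) = 4x1
Op 6 cut(1, 0): punch at orig (5,6); cuts so far [(5, 6)]; region rows[4,8) x cols[6,7) = 4x1
Op 7 cut(3, 0): punch at orig (7,6); cuts so far [(5, 6), (7, 6)]; region rows[4,8) x cols[6,7) = 4x1
Unfold 1 (reflect across v@7): 4 holes -> [(5, 6), (5, 7), (7, 6), (7, 7)]
Unfold 2 (reflect across h@4): 8 holes -> [(0, 6), (0, 7), (2, 6), (2, 7), (5, 6), (5, 7), (7, 6), (7, 7)]
Unfold 3 (reflect across v@6): 16 holes -> [(0, 4), (0, 5), (0, 6), (0, 7), (2, 4), (2, 5), (2, 6), (2, 7), (5, 4), (5, 5), (5, 6), (5, 7), (7, 4), (7, 5), (7, 6), (7, 7)]
Unfold 4 (reflect across h@8): 32 holes -> [(0, 4), (0, 5), (0, 6), (0, 7), (2, 4), (2, 5), (2, 6), (2, 7), (5, 4), (5, 5), (5, 6), (5, 7), (7, 4), (7, 5), (7, 6), (7, 7), (8, 4), (8, 5), (8, 6), (8, 7), (10, 4), (10, 5), (10, 6), (10, 7), (13, 4), (13, 5), (13, 6), (13, 7), (15, 4), (15, 5), (15, 6), (15, 7)]
Unfold 5 (reflect across v@4): 64 holes -> [(0, 0), (0, 1), (0, 2), (0, 3), (0, 4), (0, 5), (0, 6), (0, 7), (2, 0), (2, 1), (2, 2), (2, 3), (2, 4), (2, 5), (2, 6), (2, 7), (5, 0), (5, 1), (5, 2), (5, 3), (5, 4), (5, 5), (5, 6), (5, 7), (7, 0), (7, 1), (7, 2), (7, 3), (7, 4), (7, 5), (7, 6), (7, 7), (8, 0), (8, 1), (8, 2), (8, 3), (8, 4), (8, 5), (8, 6), (8, 7), (10, 0), (10, 1), (10, 2), (10, 3), (10, 4), (10, 5), (10, 6), (10, 7), (13, 0), (13, 1), (13, 2), (13, 3), (13, 4), (13, 5), (13, 6), (13, 7), (15, 0), (15, 1), (15, 2), (15, 3), (15, 4), (15, 5), (15, 6), (15, 7)]
Holes: [(0, 0), (0, 1), (0, 2), (0, 3), (0, 4), (0, 5), (0, 6), (0, 7), (2, 0), (2, 1), (2, 2), (2, 3), (2, 4), (2, 5), (2, 6), (2, 7), (5, 0), (5, 1), (5, 2), (5, 3), (5, 4), (5, 5), (5, 6), (5, 7), (7, 0), (7, 1), (7, 2), (7, 3), (7, 4), (7, 5), (7, 6), (7, 7), (8, 0), (8, 1), (8, 2), (8, 3), (8, 4), (8, 5), (8, 6), (8, 7), (10, 0), (10, 1), (10, 2), (10, 3), (10, 4), (10, 5), (10, 6), (10, 7), (13, 0), (13, 1), (13, 2), (13, 3), (13, 4), (13, 5), (13, 6), (13, 7), (15, 0), (15, 1), (15, 2), (15, 3), (15, 4), (15, 5), (15, 6), (15, 7)]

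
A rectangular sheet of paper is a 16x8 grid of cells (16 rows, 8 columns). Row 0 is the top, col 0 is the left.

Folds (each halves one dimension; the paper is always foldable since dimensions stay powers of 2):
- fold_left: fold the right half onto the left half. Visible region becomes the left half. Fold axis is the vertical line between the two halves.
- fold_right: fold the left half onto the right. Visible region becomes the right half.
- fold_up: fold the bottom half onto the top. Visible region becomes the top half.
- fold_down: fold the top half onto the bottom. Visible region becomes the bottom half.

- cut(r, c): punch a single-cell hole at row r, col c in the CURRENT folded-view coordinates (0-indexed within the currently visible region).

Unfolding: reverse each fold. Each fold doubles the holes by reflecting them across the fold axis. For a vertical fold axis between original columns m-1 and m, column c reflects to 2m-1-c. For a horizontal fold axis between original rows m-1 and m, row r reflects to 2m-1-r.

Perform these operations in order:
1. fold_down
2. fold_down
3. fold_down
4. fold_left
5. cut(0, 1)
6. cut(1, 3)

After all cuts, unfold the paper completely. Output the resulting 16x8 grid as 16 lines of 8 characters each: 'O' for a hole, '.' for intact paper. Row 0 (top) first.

Answer: ...OO...
.O....O.
.O....O.
...OO...
...OO...
.O....O.
.O....O.
...OO...
...OO...
.O....O.
.O....O.
...OO...
...OO...
.O....O.
.O....O.
...OO...

Derivation:
Op 1 fold_down: fold axis h@8; visible region now rows[8,16) x cols[0,8) = 8x8
Op 2 fold_down: fold axis h@12; visible region now rows[12,16) x cols[0,8) = 4x8
Op 3 fold_down: fold axis h@14; visible region now rows[14,16) x cols[0,8) = 2x8
Op 4 fold_left: fold axis v@4; visible region now rows[14,16) x cols[0,4) = 2x4
Op 5 cut(0, 1): punch at orig (14,1); cuts so far [(14, 1)]; region rows[14,16) x cols[0,4) = 2x4
Op 6 cut(1, 3): punch at orig (15,3); cuts so far [(14, 1), (15, 3)]; region rows[14,16) x cols[0,4) = 2x4
Unfold 1 (reflect across v@4): 4 holes -> [(14, 1), (14, 6), (15, 3), (15, 4)]
Unfold 2 (reflect across h@14): 8 holes -> [(12, 3), (12, 4), (13, 1), (13, 6), (14, 1), (14, 6), (15, 3), (15, 4)]
Unfold 3 (reflect across h@12): 16 holes -> [(8, 3), (8, 4), (9, 1), (9, 6), (10, 1), (10, 6), (11, 3), (11, 4), (12, 3), (12, 4), (13, 1), (13, 6), (14, 1), (14, 6), (15, 3), (15, 4)]
Unfold 4 (reflect across h@8): 32 holes -> [(0, 3), (0, 4), (1, 1), (1, 6), (2, 1), (2, 6), (3, 3), (3, 4), (4, 3), (4, 4), (5, 1), (5, 6), (6, 1), (6, 6), (7, 3), (7, 4), (8, 3), (8, 4), (9, 1), (9, 6), (10, 1), (10, 6), (11, 3), (11, 4), (12, 3), (12, 4), (13, 1), (13, 6), (14, 1), (14, 6), (15, 3), (15, 4)]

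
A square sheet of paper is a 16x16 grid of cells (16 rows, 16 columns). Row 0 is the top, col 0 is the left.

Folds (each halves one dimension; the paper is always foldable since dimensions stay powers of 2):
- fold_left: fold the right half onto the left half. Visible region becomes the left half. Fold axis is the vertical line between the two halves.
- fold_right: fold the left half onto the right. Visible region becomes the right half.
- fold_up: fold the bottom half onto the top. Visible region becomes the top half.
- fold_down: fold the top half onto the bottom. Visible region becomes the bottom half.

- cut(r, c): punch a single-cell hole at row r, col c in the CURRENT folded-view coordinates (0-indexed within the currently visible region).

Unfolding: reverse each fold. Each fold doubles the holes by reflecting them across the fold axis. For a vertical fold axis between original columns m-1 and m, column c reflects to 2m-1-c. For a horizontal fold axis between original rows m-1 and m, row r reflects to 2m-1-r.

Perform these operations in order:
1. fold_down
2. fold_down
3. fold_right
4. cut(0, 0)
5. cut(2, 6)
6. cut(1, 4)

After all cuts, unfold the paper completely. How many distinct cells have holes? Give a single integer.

Op 1 fold_down: fold axis h@8; visible region now rows[8,16) x cols[0,16) = 8x16
Op 2 fold_down: fold axis h@12; visible region now rows[12,16) x cols[0,16) = 4x16
Op 3 fold_right: fold axis v@8; visible region now rows[12,16) x cols[8,16) = 4x8
Op 4 cut(0, 0): punch at orig (12,8); cuts so far [(12, 8)]; region rows[12,16) x cols[8,16) = 4x8
Op 5 cut(2, 6): punch at orig (14,14); cuts so far [(12, 8), (14, 14)]; region rows[12,16) x cols[8,16) = 4x8
Op 6 cut(1, 4): punch at orig (13,12); cuts so far [(12, 8), (13, 12), (14, 14)]; region rows[12,16) x cols[8,16) = 4x8
Unfold 1 (reflect across v@8): 6 holes -> [(12, 7), (12, 8), (13, 3), (13, 12), (14, 1), (14, 14)]
Unfold 2 (reflect across h@12): 12 holes -> [(9, 1), (9, 14), (10, 3), (10, 12), (11, 7), (11, 8), (12, 7), (12, 8), (13, 3), (13, 12), (14, 1), (14, 14)]
Unfold 3 (reflect across h@8): 24 holes -> [(1, 1), (1, 14), (2, 3), (2, 12), (3, 7), (3, 8), (4, 7), (4, 8), (5, 3), (5, 12), (6, 1), (6, 14), (9, 1), (9, 14), (10, 3), (10, 12), (11, 7), (11, 8), (12, 7), (12, 8), (13, 3), (13, 12), (14, 1), (14, 14)]

Answer: 24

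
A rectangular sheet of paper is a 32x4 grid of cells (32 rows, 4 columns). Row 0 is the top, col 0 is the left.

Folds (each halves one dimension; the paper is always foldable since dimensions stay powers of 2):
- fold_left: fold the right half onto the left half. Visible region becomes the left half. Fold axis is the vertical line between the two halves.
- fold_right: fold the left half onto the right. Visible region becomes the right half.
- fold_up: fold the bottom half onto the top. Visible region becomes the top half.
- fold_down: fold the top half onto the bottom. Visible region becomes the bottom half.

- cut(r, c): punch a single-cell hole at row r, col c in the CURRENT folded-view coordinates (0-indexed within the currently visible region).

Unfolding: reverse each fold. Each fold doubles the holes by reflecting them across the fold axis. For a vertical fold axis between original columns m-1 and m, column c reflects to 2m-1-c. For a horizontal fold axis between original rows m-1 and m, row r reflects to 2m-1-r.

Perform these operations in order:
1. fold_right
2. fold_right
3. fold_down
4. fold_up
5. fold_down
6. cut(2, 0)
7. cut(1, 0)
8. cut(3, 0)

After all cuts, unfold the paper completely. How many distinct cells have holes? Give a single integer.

Op 1 fold_right: fold axis v@2; visible region now rows[0,32) x cols[2,4) = 32x2
Op 2 fold_right: fold axis v@3; visible region now rows[0,32) x cols[3,4) = 32x1
Op 3 fold_down: fold axis h@16; visible region now rows[16,32) x cols[3,4) = 16x1
Op 4 fold_up: fold axis h@24; visible region now rows[16,24) x cols[3,4) = 8x1
Op 5 fold_down: fold axis h@20; visible region now rows[20,24) x cols[3,4) = 4x1
Op 6 cut(2, 0): punch at orig (22,3); cuts so far [(22, 3)]; region rows[20,24) x cols[3,4) = 4x1
Op 7 cut(1, 0): punch at orig (21,3); cuts so far [(21, 3), (22, 3)]; region rows[20,24) x cols[3,4) = 4x1
Op 8 cut(3, 0): punch at orig (23,3); cuts so far [(21, 3), (22, 3), (23, 3)]; region rows[20,24) x cols[3,4) = 4x1
Unfold 1 (reflect across h@20): 6 holes -> [(16, 3), (17, 3), (18, 3), (21, 3), (22, 3), (23, 3)]
Unfold 2 (reflect across h@24): 12 holes -> [(16, 3), (17, 3), (18, 3), (21, 3), (22, 3), (23, 3), (24, 3), (25, 3), (26, 3), (29, 3), (30, 3), (31, 3)]
Unfold 3 (reflect across h@16): 24 holes -> [(0, 3), (1, 3), (2, 3), (5, 3), (6, 3), (7, 3), (8, 3), (9, 3), (10, 3), (13, 3), (14, 3), (15, 3), (16, 3), (17, 3), (18, 3), (21, 3), (22, 3), (23, 3), (24, 3), (25, 3), (26, 3), (29, 3), (30, 3), (31, 3)]
Unfold 4 (reflect across v@3): 48 holes -> [(0, 2), (0, 3), (1, 2), (1, 3), (2, 2), (2, 3), (5, 2), (5, 3), (6, 2), (6, 3), (7, 2), (7, 3), (8, 2), (8, 3), (9, 2), (9, 3), (10, 2), (10, 3), (13, 2), (13, 3), (14, 2), (14, 3), (15, 2), (15, 3), (16, 2), (16, 3), (17, 2), (17, 3), (18, 2), (18, 3), (21, 2), (21, 3), (22, 2), (22, 3), (23, 2), (23, 3), (24, 2), (24, 3), (25, 2), (25, 3), (26, 2), (26, 3), (29, 2), (29, 3), (30, 2), (30, 3), (31, 2), (31, 3)]
Unfold 5 (reflect across v@2): 96 holes -> [(0, 0), (0, 1), (0, 2), (0, 3), (1, 0), (1, 1), (1, 2), (1, 3), (2, 0), (2, 1), (2, 2), (2, 3), (5, 0), (5, 1), (5, 2), (5, 3), (6, 0), (6, 1), (6, 2), (6, 3), (7, 0), (7, 1), (7, 2), (7, 3), (8, 0), (8, 1), (8, 2), (8, 3), (9, 0), (9, 1), (9, 2), (9, 3), (10, 0), (10, 1), (10, 2), (10, 3), (13, 0), (13, 1), (13, 2), (13, 3), (14, 0), (14, 1), (14, 2), (14, 3), (15, 0), (15, 1), (15, 2), (15, 3), (16, 0), (16, 1), (16, 2), (16, 3), (17, 0), (17, 1), (17, 2), (17, 3), (18, 0), (18, 1), (18, 2), (18, 3), (21, 0), (21, 1), (21, 2), (21, 3), (22, 0), (22, 1), (22, 2), (22, 3), (23, 0), (23, 1), (23, 2), (23, 3), (24, 0), (24, 1), (24, 2), (24, 3), (25, 0), (25, 1), (25, 2), (25, 3), (26, 0), (26, 1), (26, 2), (26, 3), (29, 0), (29, 1), (29, 2), (29, 3), (30, 0), (30, 1), (30, 2), (30, 3), (31, 0), (31, 1), (31, 2), (31, 3)]

Answer: 96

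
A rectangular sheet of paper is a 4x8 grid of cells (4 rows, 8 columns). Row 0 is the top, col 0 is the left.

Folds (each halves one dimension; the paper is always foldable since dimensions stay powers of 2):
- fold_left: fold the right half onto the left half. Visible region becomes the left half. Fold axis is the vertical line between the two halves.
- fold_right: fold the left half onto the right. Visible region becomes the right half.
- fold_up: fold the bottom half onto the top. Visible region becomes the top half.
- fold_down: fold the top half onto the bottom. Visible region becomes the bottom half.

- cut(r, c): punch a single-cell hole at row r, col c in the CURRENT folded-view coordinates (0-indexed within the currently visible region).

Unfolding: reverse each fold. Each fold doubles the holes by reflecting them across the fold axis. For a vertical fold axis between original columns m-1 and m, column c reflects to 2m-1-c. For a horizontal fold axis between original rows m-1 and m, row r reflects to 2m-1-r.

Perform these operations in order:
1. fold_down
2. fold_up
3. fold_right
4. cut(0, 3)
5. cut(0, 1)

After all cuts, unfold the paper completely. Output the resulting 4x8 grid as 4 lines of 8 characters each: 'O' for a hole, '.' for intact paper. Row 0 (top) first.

Op 1 fold_down: fold axis h@2; visible region now rows[2,4) x cols[0,8) = 2x8
Op 2 fold_up: fold axis h@3; visible region now rows[2,3) x cols[0,8) = 1x8
Op 3 fold_right: fold axis v@4; visible region now rows[2,3) x cols[4,8) = 1x4
Op 4 cut(0, 3): punch at orig (2,7); cuts so far [(2, 7)]; region rows[2,3) x cols[4,8) = 1x4
Op 5 cut(0, 1): punch at orig (2,5); cuts so far [(2, 5), (2, 7)]; region rows[2,3) x cols[4,8) = 1x4
Unfold 1 (reflect across v@4): 4 holes -> [(2, 0), (2, 2), (2, 5), (2, 7)]
Unfold 2 (reflect across h@3): 8 holes -> [(2, 0), (2, 2), (2, 5), (2, 7), (3, 0), (3, 2), (3, 5), (3, 7)]
Unfold 3 (reflect across h@2): 16 holes -> [(0, 0), (0, 2), (0, 5), (0, 7), (1, 0), (1, 2), (1, 5), (1, 7), (2, 0), (2, 2), (2, 5), (2, 7), (3, 0), (3, 2), (3, 5), (3, 7)]

Answer: O.O..O.O
O.O..O.O
O.O..O.O
O.O..O.O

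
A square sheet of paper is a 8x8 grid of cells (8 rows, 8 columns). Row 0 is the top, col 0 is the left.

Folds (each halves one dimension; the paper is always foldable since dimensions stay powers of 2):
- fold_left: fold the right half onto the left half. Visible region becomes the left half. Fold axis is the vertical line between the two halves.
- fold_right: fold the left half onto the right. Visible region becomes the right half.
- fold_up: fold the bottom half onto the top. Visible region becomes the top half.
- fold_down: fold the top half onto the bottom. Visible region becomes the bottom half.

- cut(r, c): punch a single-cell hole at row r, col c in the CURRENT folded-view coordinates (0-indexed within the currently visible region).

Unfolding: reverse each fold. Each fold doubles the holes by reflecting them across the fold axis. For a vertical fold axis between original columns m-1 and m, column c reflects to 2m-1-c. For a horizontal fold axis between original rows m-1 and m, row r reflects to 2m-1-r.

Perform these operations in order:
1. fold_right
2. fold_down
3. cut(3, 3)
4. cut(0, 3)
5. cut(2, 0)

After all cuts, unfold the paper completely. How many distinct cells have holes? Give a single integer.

Op 1 fold_right: fold axis v@4; visible region now rows[0,8) x cols[4,8) = 8x4
Op 2 fold_down: fold axis h@4; visible region now rows[4,8) x cols[4,8) = 4x4
Op 3 cut(3, 3): punch at orig (7,7); cuts so far [(7, 7)]; region rows[4,8) x cols[4,8) = 4x4
Op 4 cut(0, 3): punch at orig (4,7); cuts so far [(4, 7), (7, 7)]; region rows[4,8) x cols[4,8) = 4x4
Op 5 cut(2, 0): punch at orig (6,4); cuts so far [(4, 7), (6, 4), (7, 7)]; region rows[4,8) x cols[4,8) = 4x4
Unfold 1 (reflect across h@4): 6 holes -> [(0, 7), (1, 4), (3, 7), (4, 7), (6, 4), (7, 7)]
Unfold 2 (reflect across v@4): 12 holes -> [(0, 0), (0, 7), (1, 3), (1, 4), (3, 0), (3, 7), (4, 0), (4, 7), (6, 3), (6, 4), (7, 0), (7, 7)]

Answer: 12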